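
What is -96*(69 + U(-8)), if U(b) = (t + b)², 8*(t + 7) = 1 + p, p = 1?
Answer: -27510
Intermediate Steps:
t = -27/4 (t = -7 + (1 + 1)/8 = -7 + (⅛)*2 = -7 + ¼ = -27/4 ≈ -6.7500)
U(b) = (-27/4 + b)²
-96*(69 + U(-8)) = -96*(69 + (-27 + 4*(-8))²/16) = -96*(69 + (-27 - 32)²/16) = -96*(69 + (1/16)*(-59)²) = -96*(69 + (1/16)*3481) = -96*(69 + 3481/16) = -96*4585/16 = -27510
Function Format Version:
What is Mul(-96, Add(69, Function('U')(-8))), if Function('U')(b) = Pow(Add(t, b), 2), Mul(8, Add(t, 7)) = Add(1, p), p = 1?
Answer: -27510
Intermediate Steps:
t = Rational(-27, 4) (t = Add(-7, Mul(Rational(1, 8), Add(1, 1))) = Add(-7, Mul(Rational(1, 8), 2)) = Add(-7, Rational(1, 4)) = Rational(-27, 4) ≈ -6.7500)
Function('U')(b) = Pow(Add(Rational(-27, 4), b), 2)
Mul(-96, Add(69, Function('U')(-8))) = Mul(-96, Add(69, Mul(Rational(1, 16), Pow(Add(-27, Mul(4, -8)), 2)))) = Mul(-96, Add(69, Mul(Rational(1, 16), Pow(Add(-27, -32), 2)))) = Mul(-96, Add(69, Mul(Rational(1, 16), Pow(-59, 2)))) = Mul(-96, Add(69, Mul(Rational(1, 16), 3481))) = Mul(-96, Add(69, Rational(3481, 16))) = Mul(-96, Rational(4585, 16)) = -27510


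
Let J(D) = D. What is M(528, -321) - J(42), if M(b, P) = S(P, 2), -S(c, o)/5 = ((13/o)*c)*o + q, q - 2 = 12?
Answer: 20753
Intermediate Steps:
q = 14 (q = 2 + 12 = 14)
S(c, o) = -70 - 65*c (S(c, o) = -5*(((13/o)*c)*o + 14) = -5*((13*c/o)*o + 14) = -5*(13*c + 14) = -5*(14 + 13*c) = -70 - 65*c)
M(b, P) = -70 - 65*P
M(528, -321) - J(42) = (-70 - 65*(-321)) - 1*42 = (-70 + 20865) - 42 = 20795 - 42 = 20753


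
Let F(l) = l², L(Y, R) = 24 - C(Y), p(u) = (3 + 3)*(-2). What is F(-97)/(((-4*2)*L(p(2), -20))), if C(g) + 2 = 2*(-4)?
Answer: -9409/272 ≈ -34.592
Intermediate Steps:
C(g) = -10 (C(g) = -2 + 2*(-4) = -2 - 8 = -10)
p(u) = -12 (p(u) = 6*(-2) = -12)
L(Y, R) = 34 (L(Y, R) = 24 - 1*(-10) = 24 + 10 = 34)
F(-97)/(((-4*2)*L(p(2), -20))) = (-97)²/((-4*2*34)) = 9409/((-8*34)) = 9409/(-272) = 9409*(-1/272) = -9409/272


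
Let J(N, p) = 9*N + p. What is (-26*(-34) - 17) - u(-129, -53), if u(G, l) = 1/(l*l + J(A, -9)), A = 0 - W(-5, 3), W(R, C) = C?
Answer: 2404190/2773 ≈ 867.00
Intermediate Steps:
A = -3 (A = 0 - 1*3 = 0 - 3 = -3)
J(N, p) = p + 9*N
u(G, l) = 1/(-36 + l²) (u(G, l) = 1/(l*l + (-9 + 9*(-3))) = 1/(l² + (-9 - 27)) = 1/(l² - 36) = 1/(-36 + l²))
(-26*(-34) - 17) - u(-129, -53) = (-26*(-34) - 17) - 1/(-36 + (-53)²) = (884 - 17) - 1/(-36 + 2809) = 867 - 1/2773 = 2404190/2773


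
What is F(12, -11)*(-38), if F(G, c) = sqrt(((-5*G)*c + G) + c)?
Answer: -38*sqrt(661) ≈ -976.98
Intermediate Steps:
F(G, c) = sqrt(G + c - 5*G*c) (F(G, c) = sqrt((-5*G*c + G) + c) = sqrt((G - 5*G*c) + c) = sqrt(G + c - 5*G*c))
F(12, -11)*(-38) = sqrt(12 - 11 - 5*12*(-11))*(-38) = sqrt(12 - 11 + 660)*(-38) = sqrt(661)*(-38) = -38*sqrt(661)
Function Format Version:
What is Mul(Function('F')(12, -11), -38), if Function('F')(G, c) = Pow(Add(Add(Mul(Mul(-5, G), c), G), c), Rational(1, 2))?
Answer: Mul(-38, Pow(661, Rational(1, 2))) ≈ -976.98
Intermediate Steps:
Function('F')(G, c) = Pow(Add(G, c, Mul(-5, G, c)), Rational(1, 2)) (Function('F')(G, c) = Pow(Add(Add(Mul(-5, G, c), G), c), Rational(1, 2)) = Pow(Add(Add(G, Mul(-5, G, c)), c), Rational(1, 2)) = Pow(Add(G, c, Mul(-5, G, c)), Rational(1, 2)))
Mul(Function('F')(12, -11), -38) = Mul(Pow(Add(12, -11, Mul(-5, 12, -11)), Rational(1, 2)), -38) = Mul(Pow(Add(12, -11, 660), Rational(1, 2)), -38) = Mul(Pow(661, Rational(1, 2)), -38) = Mul(-38, Pow(661, Rational(1, 2)))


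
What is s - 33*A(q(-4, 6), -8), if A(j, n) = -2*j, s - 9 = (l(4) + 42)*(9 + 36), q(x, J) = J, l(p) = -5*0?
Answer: 2295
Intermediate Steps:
l(p) = 0
s = 1899 (s = 9 + (0 + 42)*(9 + 36) = 9 + 42*45 = 9 + 1890 = 1899)
s - 33*A(q(-4, 6), -8) = 1899 - (-66)*6 = 1899 - 33*(-12) = 1899 + 396 = 2295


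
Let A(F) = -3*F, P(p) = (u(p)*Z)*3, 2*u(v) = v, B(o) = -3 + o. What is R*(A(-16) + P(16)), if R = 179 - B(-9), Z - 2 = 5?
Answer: 41256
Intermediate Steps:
Z = 7 (Z = 2 + 5 = 7)
u(v) = v/2
P(p) = 21*p/2 (P(p) = ((p/2)*7)*3 = (7*p/2)*3 = 21*p/2)
R = 191 (R = 179 - (-3 - 9) = 179 - 1*(-12) = 179 + 12 = 191)
R*(A(-16) + P(16)) = 191*(-3*(-16) + (21/2)*16) = 191*(48 + 168) = 191*216 = 41256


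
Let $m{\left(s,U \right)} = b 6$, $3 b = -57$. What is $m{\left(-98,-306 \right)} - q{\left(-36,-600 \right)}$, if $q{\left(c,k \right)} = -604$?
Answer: $490$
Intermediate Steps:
$b = -19$ ($b = \frac{1}{3} \left(-57\right) = -19$)
$m{\left(s,U \right)} = -114$ ($m{\left(s,U \right)} = \left(-19\right) 6 = -114$)
$m{\left(-98,-306 \right)} - q{\left(-36,-600 \right)} = -114 - -604 = -114 + 604 = 490$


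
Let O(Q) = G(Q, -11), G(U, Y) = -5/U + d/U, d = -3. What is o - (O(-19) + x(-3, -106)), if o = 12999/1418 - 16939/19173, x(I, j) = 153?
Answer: -74972024135/516558966 ≈ -145.14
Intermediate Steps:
G(U, Y) = -8/U (G(U, Y) = -5/U - 3/U = -8/U)
O(Q) = -8/Q
o = 225210325/27187314 (o = 12999*(1/1418) - 16939*1/19173 = 12999/1418 - 16939/19173 = 225210325/27187314 ≈ 8.2837)
o - (O(-19) + x(-3, -106)) = 225210325/27187314 - (-8/(-19) + 153) = 225210325/27187314 - (-8*(-1/19) + 153) = 225210325/27187314 - (8/19 + 153) = 225210325/27187314 - 1*2915/19 = 225210325/27187314 - 2915/19 = -74972024135/516558966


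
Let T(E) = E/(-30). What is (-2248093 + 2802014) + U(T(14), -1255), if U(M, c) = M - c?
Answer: 8327633/15 ≈ 5.5518e+5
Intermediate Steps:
T(E) = -E/30 (T(E) = E*(-1/30) = -E/30)
(-2248093 + 2802014) + U(T(14), -1255) = (-2248093 + 2802014) + (-1/30*14 - 1*(-1255)) = 553921 + (-7/15 + 1255) = 553921 + 18818/15 = 8327633/15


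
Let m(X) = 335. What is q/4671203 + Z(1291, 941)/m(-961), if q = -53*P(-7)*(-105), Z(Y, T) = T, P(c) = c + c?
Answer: 4369502173/1564853005 ≈ 2.7923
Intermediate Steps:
P(c) = 2*c
q = -77910 (q = -106*(-7)*(-105) = -53*(-14)*(-105) = 742*(-105) = -77910)
q/4671203 + Z(1291, 941)/m(-961) = -77910/4671203 + 941/335 = 4369502173/1564853005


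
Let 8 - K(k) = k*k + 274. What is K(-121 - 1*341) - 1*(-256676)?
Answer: 42966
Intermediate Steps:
K(k) = -266 - k² (K(k) = 8 - (k*k + 274) = 8 - (k² + 274) = 8 - (274 + k²) = 8 + (-274 - k²) = -266 - k²)
K(-121 - 1*341) - 1*(-256676) = (-266 - (-121 - 1*341)²) - 1*(-256676) = (-266 - (-121 - 341)²) + 256676 = (-266 - 1*(-462)²) + 256676 = (-266 - 1*213444) + 256676 = (-266 - 213444) + 256676 = -213710 + 256676 = 42966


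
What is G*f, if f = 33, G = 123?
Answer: 4059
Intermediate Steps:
G*f = 123*33 = 4059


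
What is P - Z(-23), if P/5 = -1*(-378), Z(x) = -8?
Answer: 1898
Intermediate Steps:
P = 1890 (P = 5*(-1*(-378)) = 5*378 = 1890)
P - Z(-23) = 1890 - 1*(-8) = 1890 + 8 = 1898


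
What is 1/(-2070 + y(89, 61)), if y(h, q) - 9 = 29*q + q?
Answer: -1/231 ≈ -0.0043290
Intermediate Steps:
y(h, q) = 9 + 30*q (y(h, q) = 9 + (29*q + q) = 9 + 30*q)
1/(-2070 + y(89, 61)) = 1/(-2070 + (9 + 30*61)) = 1/(-2070 + (9 + 1830)) = 1/(-2070 + 1839) = 1/(-231) = -1/231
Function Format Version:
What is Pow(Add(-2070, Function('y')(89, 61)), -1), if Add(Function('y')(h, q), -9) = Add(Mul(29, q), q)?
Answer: Rational(-1, 231) ≈ -0.0043290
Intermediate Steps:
Function('y')(h, q) = Add(9, Mul(30, q)) (Function('y')(h, q) = Add(9, Add(Mul(29, q), q)) = Add(9, Mul(30, q)))
Pow(Add(-2070, Function('y')(89, 61)), -1) = Pow(Add(-2070, Add(9, Mul(30, 61))), -1) = Pow(Add(-2070, Add(9, 1830)), -1) = Pow(Add(-2070, 1839), -1) = Pow(-231, -1) = Rational(-1, 231)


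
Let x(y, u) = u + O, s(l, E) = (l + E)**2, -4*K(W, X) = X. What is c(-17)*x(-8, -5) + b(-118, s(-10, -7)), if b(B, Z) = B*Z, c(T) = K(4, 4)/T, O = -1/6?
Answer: -3478435/102 ≈ -34102.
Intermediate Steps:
K(W, X) = -X/4
s(l, E) = (E + l)**2
O = -1/6 (O = -1*1/6 = -1/6 ≈ -0.16667)
x(y, u) = -1/6 + u (x(y, u) = u - 1/6 = -1/6 + u)
c(T) = -1/T (c(T) = (-1/4*4)/T = -1/T)
c(-17)*x(-8, -5) + b(-118, s(-10, -7)) = (-1/(-17))*(-1/6 - 5) - 118*(-7 - 10)**2 = -1*(-1/17)*(-31/6) - 118*(-17)**2 = (1/17)*(-31/6) - 118*289 = -31/102 - 34102 = -3478435/102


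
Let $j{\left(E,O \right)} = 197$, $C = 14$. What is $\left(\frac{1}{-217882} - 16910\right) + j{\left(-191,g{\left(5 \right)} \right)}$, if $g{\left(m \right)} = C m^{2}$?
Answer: $- \frac{3641461867}{217882} \approx -16713.0$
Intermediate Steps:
$g{\left(m \right)} = 14 m^{2}$
$\left(\frac{1}{-217882} - 16910\right) + j{\left(-191,g{\left(5 \right)} \right)} = \left(\frac{1}{-217882} - 16910\right) + 197 = \left(- \frac{1}{217882} - 16910\right) + 197 = - \frac{3684384621}{217882} + 197 = - \frac{3641461867}{217882}$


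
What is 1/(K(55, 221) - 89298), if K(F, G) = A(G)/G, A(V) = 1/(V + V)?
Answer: -97682/8722807235 ≈ -1.1198e-5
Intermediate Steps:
A(V) = 1/(2*V)
K(F, G) = 1/(2*G**2) (K(F, G) = (1/(2*G))/G = 1/(2*G**2))
1/(K(55, 221) - 89298) = 1/((1/2)/221**2 - 89298) = 1/((1/2)*(1/48841) - 89298) = 1/(1/97682 - 89298) = 1/(-8722807235/97682) = -97682/8722807235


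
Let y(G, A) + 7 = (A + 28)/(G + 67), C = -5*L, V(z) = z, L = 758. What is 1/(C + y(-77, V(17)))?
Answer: -2/7603 ≈ -0.00026305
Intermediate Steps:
C = -3790 (C = -5*758 = -3790)
y(G, A) = -7 + (28 + A)/(67 + G) (y(G, A) = -7 + (A + 28)/(G + 67) = -7 + (28 + A)/(67 + G))
1/(C + y(-77, V(17))) = 1/(-3790 + (-441 + 17 - 7*(-77))/(67 - 77)) = 1/(-3790 + (-441 + 17 + 539)/(-10)) = 1/(-3790 - ⅒*115) = 1/(-3790 - 23/2) = 1/(-7603/2) = -2/7603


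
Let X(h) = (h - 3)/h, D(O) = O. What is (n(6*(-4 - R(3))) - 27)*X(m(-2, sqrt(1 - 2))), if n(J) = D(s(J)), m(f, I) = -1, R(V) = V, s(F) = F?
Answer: -276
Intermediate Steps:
n(J) = J
X(h) = (-3 + h)/h
(n(6*(-4 - R(3))) - 27)*X(m(-2, sqrt(1 - 2))) = (6*(-4 - 1*3) - 27)*((-3 - 1)/(-1)) = (6*(-4 - 3) - 27)*(-1*(-4)) = (6*(-7) - 27)*4 = (-42 - 27)*4 = -69*4 = -276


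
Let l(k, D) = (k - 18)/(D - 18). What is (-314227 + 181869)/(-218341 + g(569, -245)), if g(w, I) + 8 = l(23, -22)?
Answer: 1058864/1746793 ≈ 0.60618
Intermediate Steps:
l(k, D) = (-18 + k)/(-18 + D)
g(w, I) = -65/8 (g(w, I) = -8 + (-18 + 23)/(-18 - 22) = -8 + 5/(-40) = -8 - 1/40*5 = -8 - ⅛ = -65/8)
(-314227 + 181869)/(-218341 + g(569, -245)) = (-314227 + 181869)/(-218341 - 65/8) = -132358/(-1746793/8) = -132358*(-8/1746793) = 1058864/1746793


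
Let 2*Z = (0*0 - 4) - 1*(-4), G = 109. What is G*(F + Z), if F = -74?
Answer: -8066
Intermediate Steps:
Z = 0 (Z = ((0*0 - 4) - 1*(-4))/2 = ((0 - 4) + 4)/2 = (-4 + 4)/2 = (1/2)*0 = 0)
G*(F + Z) = 109*(-74 + 0) = 109*(-74) = -8066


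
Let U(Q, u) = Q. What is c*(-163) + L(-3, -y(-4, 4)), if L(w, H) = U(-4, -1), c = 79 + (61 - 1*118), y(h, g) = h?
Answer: -3590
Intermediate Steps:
c = 22 (c = 79 + (61 - 118) = 79 - 57 = 22)
L(w, H) = -4
c*(-163) + L(-3, -y(-4, 4)) = 22*(-163) - 4 = -3586 - 4 = -3590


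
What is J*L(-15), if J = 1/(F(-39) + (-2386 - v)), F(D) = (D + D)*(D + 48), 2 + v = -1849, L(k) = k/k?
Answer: -1/1237 ≈ -0.00080841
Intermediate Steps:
L(k) = 1
v = -1851 (v = -2 - 1849 = -1851)
F(D) = 2*D*(48 + D) (F(D) = (2*D)*(48 + D) = 2*D*(48 + D))
J = -1/1237 (J = 1/(2*(-39)*(48 - 39) + (-2386 - 1*(-1851))) = 1/(2*(-39)*9 + (-2386 + 1851)) = 1/(-702 - 535) = 1/(-1237) = -1/1237 ≈ -0.00080841)
J*L(-15) = -1/1237*1 = -1/1237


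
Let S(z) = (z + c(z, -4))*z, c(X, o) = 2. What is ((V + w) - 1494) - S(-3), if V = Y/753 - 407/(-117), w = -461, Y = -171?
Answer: -57405098/29367 ≈ -1954.7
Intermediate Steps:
S(z) = z*(2 + z) (S(z) = (z + 2)*z = (2 + z)*z = z*(2 + z))
V = 95488/29367 (V = -171/753 - 407/(-117) = -171*1/753 - 407*(-1/117) = -57/251 + 407/117 = 95488/29367 ≈ 3.2515)
((V + w) - 1494) - S(-3) = ((95488/29367 - 461) - 1494) - (-3)*(2 - 3) = (-13442699/29367 - 1494) - (-3)*(-1) = -57316997/29367 - 1*3 = -57316997/29367 - 3 = -57405098/29367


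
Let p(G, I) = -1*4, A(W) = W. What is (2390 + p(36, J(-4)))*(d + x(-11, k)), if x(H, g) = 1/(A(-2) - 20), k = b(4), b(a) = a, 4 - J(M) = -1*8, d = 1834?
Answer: 48133971/11 ≈ 4.3758e+6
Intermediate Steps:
J(M) = 12 (J(M) = 4 - (-1)*8 = 4 - 1*(-8) = 4 + 8 = 12)
k = 4
x(H, g) = -1/22 (x(H, g) = 1/(-2 - 20) = 1/(-22) = -1/22)
p(G, I) = -4
(2390 + p(36, J(-4)))*(d + x(-11, k)) = (2390 - 4)*(1834 - 1/22) = 2386*(40347/22) = 48133971/11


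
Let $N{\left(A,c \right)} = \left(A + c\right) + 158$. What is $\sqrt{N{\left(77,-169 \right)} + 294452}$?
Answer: $\sqrt{294518} \approx 542.7$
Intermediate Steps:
$N{\left(A,c \right)} = 158 + A + c$
$\sqrt{N{\left(77,-169 \right)} + 294452} = \sqrt{\left(158 + 77 - 169\right) + 294452} = \sqrt{66 + 294452} = \sqrt{294518}$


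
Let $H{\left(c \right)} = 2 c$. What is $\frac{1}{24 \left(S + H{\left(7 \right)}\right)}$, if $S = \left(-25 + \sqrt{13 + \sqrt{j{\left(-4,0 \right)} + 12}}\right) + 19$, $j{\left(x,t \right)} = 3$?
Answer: $\frac{1}{192 + 24 \sqrt{13 + \sqrt{15}}} \approx 0.0034413$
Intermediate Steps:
$S = -6 + \sqrt{13 + \sqrt{15}}$ ($S = \left(-25 + \sqrt{13 + \sqrt{3 + 12}}\right) + 19 = \left(-25 + \sqrt{13 + \sqrt{15}}\right) + 19 = -6 + \sqrt{13 + \sqrt{15}} \approx -1.8923$)
$\frac{1}{24 \left(S + H{\left(7 \right)}\right)} = \frac{1}{24 \left(\left(-6 + \sqrt{13 + \sqrt{15}}\right) + 2 \cdot 7\right)} = \frac{1}{24 \left(\left(-6 + \sqrt{13 + \sqrt{15}}\right) + 14\right)} = \frac{1}{24 \left(8 + \sqrt{13 + \sqrt{15}}\right)} = \frac{1}{192 + 24 \sqrt{13 + \sqrt{15}}}$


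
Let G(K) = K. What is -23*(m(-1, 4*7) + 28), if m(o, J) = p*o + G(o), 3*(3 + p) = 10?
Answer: -1840/3 ≈ -613.33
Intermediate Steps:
p = ⅓ (p = -3 + (⅓)*10 = -3 + 10/3 = ⅓ ≈ 0.33333)
m(o, J) = 4*o/3 (m(o, J) = o/3 + o = 4*o/3)
-23*(m(-1, 4*7) + 28) = -23*((4/3)*(-1) + 28) = -23*(-4/3 + 28) = -23*80/3 = -1840/3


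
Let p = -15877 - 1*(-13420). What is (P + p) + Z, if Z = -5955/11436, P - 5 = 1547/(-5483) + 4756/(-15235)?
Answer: -781144739428261/318429721060 ≈ -2453.1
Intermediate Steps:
P = 368021832/83533505 (P = 5 + (1547/(-5483) + 4756/(-15235)) = 5 + (1547*(-1/5483) + 4756*(-1/15235)) = 5 + (-1547/5483 - 4756/15235) = 5 - 49645693/83533505 = 368021832/83533505 ≈ 4.4057)
p = -2457 (p = -15877 + 13420 = -2457)
Z = -1985/3812 (Z = -5955*1/11436 = -1985/3812 ≈ -0.52072)
(P + p) + Z = (368021832/83533505 - 2457) - 1985/3812 = -204873799953/83533505 - 1985/3812 = -781144739428261/318429721060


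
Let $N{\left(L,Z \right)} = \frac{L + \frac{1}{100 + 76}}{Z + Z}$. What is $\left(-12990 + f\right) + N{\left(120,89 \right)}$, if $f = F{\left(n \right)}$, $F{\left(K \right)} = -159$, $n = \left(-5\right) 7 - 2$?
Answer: $- \frac{411910751}{31328} \approx -13148.0$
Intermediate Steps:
$n = -37$ ($n = -35 - 2 = -37$)
$N{\left(L,Z \right)} = \frac{\frac{1}{176} + L}{2 Z}$ ($N{\left(L,Z \right)} = \frac{L + \frac{1}{176}}{2 Z} = \left(L + \frac{1}{176}\right) \frac{1}{2 Z} = \left(\frac{1}{176} + L\right) \frac{1}{2 Z} = \frac{\frac{1}{176} + L}{2 Z}$)
$f = -159$
$\left(-12990 + f\right) + N{\left(120,89 \right)} = \left(-12990 - 159\right) + \frac{1 + 176 \cdot 120}{352 \cdot 89} = -13149 + \frac{1}{352} \cdot \frac{1}{89} \left(1 + 21120\right) = -13149 + \frac{1}{352} \cdot \frac{1}{89} \cdot 21121 = -13149 + \frac{21121}{31328} = - \frac{411910751}{31328}$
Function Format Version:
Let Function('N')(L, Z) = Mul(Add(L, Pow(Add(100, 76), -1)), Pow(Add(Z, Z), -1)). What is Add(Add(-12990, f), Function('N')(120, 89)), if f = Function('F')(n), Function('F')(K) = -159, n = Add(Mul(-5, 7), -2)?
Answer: Rational(-411910751, 31328) ≈ -13148.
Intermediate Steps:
n = -37 (n = Add(-35, -2) = -37)
Function('N')(L, Z) = Mul(Rational(1, 2), Pow(Z, -1), Add(Rational(1, 176), L)) (Function('N')(L, Z) = Mul(Add(L, Pow(176, -1)), Pow(Mul(2, Z), -1)) = Mul(Add(L, Rational(1, 176)), Mul(Rational(1, 2), Pow(Z, -1))) = Mul(Add(Rational(1, 176), L), Mul(Rational(1, 2), Pow(Z, -1))) = Mul(Rational(1, 2), Pow(Z, -1), Add(Rational(1, 176), L)))
f = -159
Add(Add(-12990, f), Function('N')(120, 89)) = Add(Add(-12990, -159), Mul(Rational(1, 352), Pow(89, -1), Add(1, Mul(176, 120)))) = Add(-13149, Mul(Rational(1, 352), Rational(1, 89), Add(1, 21120))) = Add(-13149, Mul(Rational(1, 352), Rational(1, 89), 21121)) = Add(-13149, Rational(21121, 31328)) = Rational(-411910751, 31328)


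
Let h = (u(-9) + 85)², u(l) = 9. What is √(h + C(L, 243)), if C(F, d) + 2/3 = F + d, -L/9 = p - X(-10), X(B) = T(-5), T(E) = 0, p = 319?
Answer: √55866/3 ≈ 78.787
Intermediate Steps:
X(B) = 0
h = 8836 (h = (9 + 85)² = 94² = 8836)
L = -2871 (L = -9*(319 - 1*0) = -9*(319 + 0) = -9*319 = -2871)
C(F, d) = -⅔ + F + d (C(F, d) = -⅔ + (F + d) = -⅔ + F + d)
√(h + C(L, 243)) = √(8836 + (-⅔ - 2871 + 243)) = √(8836 - 7886/3) = √(18622/3) = √55866/3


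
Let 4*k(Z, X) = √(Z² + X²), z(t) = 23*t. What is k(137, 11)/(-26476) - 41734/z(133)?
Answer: -5962/437 - √18890/105904 ≈ -13.644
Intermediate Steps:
k(Z, X) = √(X² + Z²)/4 (k(Z, X) = √(Z² + X²)/4 = √(X² + Z²)/4)
k(137, 11)/(-26476) - 41734/z(133) = (√(11² + 137²)/4)/(-26476) - 41734/(23*133) = (√(121 + 18769)/4)*(-1/26476) - 41734/3059 = (√18890/4)*(-1/26476) - 41734*1/3059 = -√18890/105904 - 5962/437 = -5962/437 - √18890/105904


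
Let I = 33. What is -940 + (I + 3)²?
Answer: 356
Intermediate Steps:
-940 + (I + 3)² = -940 + (33 + 3)² = -940 + 36² = -940 + 1296 = 356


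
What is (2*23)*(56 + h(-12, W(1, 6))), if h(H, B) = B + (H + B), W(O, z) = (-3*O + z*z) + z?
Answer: 5612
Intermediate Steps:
W(O, z) = z + z**2 - 3*O (W(O, z) = (-3*O + z**2) + z = (z**2 - 3*O) + z = z + z**2 - 3*O)
h(H, B) = H + 2*B (h(H, B) = B + (B + H) = H + 2*B)
(2*23)*(56 + h(-12, W(1, 6))) = (2*23)*(56 + (-12 + 2*(6 + 6**2 - 3*1))) = 46*(56 + (-12 + 2*(6 + 36 - 3))) = 46*(56 + (-12 + 2*39)) = 46*(56 + (-12 + 78)) = 46*(56 + 66) = 46*122 = 5612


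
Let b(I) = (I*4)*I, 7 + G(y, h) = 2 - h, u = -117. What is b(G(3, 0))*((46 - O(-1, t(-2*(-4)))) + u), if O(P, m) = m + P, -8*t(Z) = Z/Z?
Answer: -13975/2 ≈ -6987.5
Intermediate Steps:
t(Z) = -⅛ (t(Z) = -Z/(8*Z) = -⅛*1 = -⅛)
O(P, m) = P + m
G(y, h) = -5 - h (G(y, h) = -7 + (2 - h) = -5 - h)
b(I) = 4*I² (b(I) = (4*I)*I = 4*I²)
b(G(3, 0))*((46 - O(-1, t(-2*(-4)))) + u) = (4*(-5 - 1*0)²)*((46 - (-1 - ⅛)) - 117) = (4*(-5 + 0)²)*((46 - 1*(-9/8)) - 117) = (4*(-5)²)*((46 + 9/8) - 117) = (4*25)*(377/8 - 117) = 100*(-559/8) = -13975/2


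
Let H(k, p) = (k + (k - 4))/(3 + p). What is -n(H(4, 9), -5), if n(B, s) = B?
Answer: -⅓ ≈ -0.33333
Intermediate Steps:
H(k, p) = (-4 + 2*k)/(3 + p) (H(k, p) = (k + (-4 + k))/(3 + p) = (-4 + 2*k)/(3 + p))
-n(H(4, 9), -5) = -2*(-2 + 4)/(3 + 9) = -2*2/12 = -1*⅓ = -⅓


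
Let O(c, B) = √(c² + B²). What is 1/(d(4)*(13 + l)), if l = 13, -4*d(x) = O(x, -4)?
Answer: -√2/52 ≈ -0.027196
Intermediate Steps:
O(c, B) = √(B² + c²)
d(x) = -√(16 + x²)/4 (d(x) = -√((-4)² + x²)/4 = -√(16 + x²)/4)
1/(d(4)*(13 + l)) = 1/((-√(16 + 4²)/4)*(13 + 13)) = 1/(-√(16 + 16)/4*26) = 1/(-√2*26) = 1/(-26*√2) = -√2/52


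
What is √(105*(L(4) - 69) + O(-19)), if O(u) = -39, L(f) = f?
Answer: 4*I*√429 ≈ 82.849*I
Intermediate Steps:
√(105*(L(4) - 69) + O(-19)) = √(105*(4 - 69) - 39) = √(105*(-65) - 39) = √(-6825 - 39) = √(-6864) = 4*I*√429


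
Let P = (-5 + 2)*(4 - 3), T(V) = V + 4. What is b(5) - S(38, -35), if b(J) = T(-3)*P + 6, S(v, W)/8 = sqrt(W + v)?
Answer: 3 - 8*sqrt(3) ≈ -10.856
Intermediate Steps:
S(v, W) = 8*sqrt(W + v)
T(V) = 4 + V
P = -3 (P = -3*1 = -3)
b(J) = 3 (b(J) = (4 - 3)*(-3) + 6 = 1*(-3) + 6 = -3 + 6 = 3)
b(5) - S(38, -35) = 3 - 8*sqrt(-35 + 38) = 3 - 8*sqrt(3)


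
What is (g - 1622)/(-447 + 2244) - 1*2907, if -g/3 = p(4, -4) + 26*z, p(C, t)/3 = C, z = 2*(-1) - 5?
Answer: -5224991/1797 ≈ -2907.6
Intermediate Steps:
z = -7 (z = -2 - 5 = -7)
p(C, t) = 3*C
g = 510 (g = -3*(3*4 + 26*(-7)) = -3*(12 - 182) = -3*(-170) = 510)
(g - 1622)/(-447 + 2244) - 1*2907 = (510 - 1622)/(-447 + 2244) - 1*2907 = -1112/1797 - 2907 = -5224991/1797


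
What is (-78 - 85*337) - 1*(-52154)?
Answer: 23431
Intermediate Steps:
(-78 - 85*337) - 1*(-52154) = (-78 - 28645) + 52154 = -28723 + 52154 = 23431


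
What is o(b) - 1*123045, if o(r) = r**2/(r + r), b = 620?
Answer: -122735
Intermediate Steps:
o(r) = r/2 (o(r) = r**2/((2*r)) = (1/(2*r))*r**2 = r/2)
o(b) - 1*123045 = (1/2)*620 - 1*123045 = 310 - 123045 = -122735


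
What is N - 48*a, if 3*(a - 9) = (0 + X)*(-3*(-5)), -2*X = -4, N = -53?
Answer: -965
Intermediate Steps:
X = 2 (X = -½*(-4) = 2)
a = 19 (a = 9 + ((0 + 2)*(-3*(-5)))/3 = 9 + (2*15)/3 = 9 + (⅓)*30 = 9 + 10 = 19)
N - 48*a = -53 - 48*19 = -53 - 912 = -965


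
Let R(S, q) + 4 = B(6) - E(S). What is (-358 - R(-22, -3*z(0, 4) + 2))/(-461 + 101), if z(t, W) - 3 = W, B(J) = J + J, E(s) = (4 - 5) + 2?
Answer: 73/72 ≈ 1.0139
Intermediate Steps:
E(s) = 1 (E(s) = -1 + 2 = 1)
B(J) = 2*J
z(t, W) = 3 + W
R(S, q) = 7 (R(S, q) = -4 + (2*6 - 1*1) = -4 + (12 - 1) = -4 + 11 = 7)
(-358 - R(-22, -3*z(0, 4) + 2))/(-461 + 101) = (-358 - 1*7)/(-461 + 101) = (-358 - 7)/(-360) = -365*(-1/360) = 73/72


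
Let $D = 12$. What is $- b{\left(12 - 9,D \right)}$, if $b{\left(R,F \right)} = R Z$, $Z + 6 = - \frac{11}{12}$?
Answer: $\frac{83}{4} \approx 20.75$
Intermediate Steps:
$Z = - \frac{83}{12}$ ($Z = -6 - \frac{11}{12} = - \frac{83}{12} \approx -6.9167$)
$b{\left(R,F \right)} = - \frac{83 R}{12}$ ($b{\left(R,F \right)} = R \left(- \frac{83}{12}\right) = - \frac{83 R}{12}$)
$- b{\left(12 - 9,D \right)} = - \frac{\left(-83\right) \left(12 - 9\right)}{12} = - \frac{\left(-83\right) 3}{12} = \left(-1\right) \left(- \frac{83}{4}\right) = \frac{83}{4}$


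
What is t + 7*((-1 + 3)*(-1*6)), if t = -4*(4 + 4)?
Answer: -116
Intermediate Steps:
t = -32 (t = -4*8 = -32)
t + 7*((-1 + 3)*(-1*6)) = -32 + 7*((-1 + 3)*(-1*6)) = -32 + 7*(2*(-6)) = -32 + 7*(-12) = -32 - 84 = -116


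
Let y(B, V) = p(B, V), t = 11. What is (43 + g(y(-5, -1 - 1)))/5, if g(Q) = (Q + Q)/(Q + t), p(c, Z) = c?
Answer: 124/15 ≈ 8.2667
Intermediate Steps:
y(B, V) = B
g(Q) = 2*Q/(11 + Q) (g(Q) = (Q + Q)/(Q + 11) = (2*Q)/(11 + Q) = 2*Q/(11 + Q))
(43 + g(y(-5, -1 - 1)))/5 = (43 + 2*(-5)/(11 - 5))/5 = (43 + 2*(-5)/6)/5 = (43 + 2*(-5)*(1/6))/5 = (43 - 5/3)/5 = (1/5)*(124/3) = 124/15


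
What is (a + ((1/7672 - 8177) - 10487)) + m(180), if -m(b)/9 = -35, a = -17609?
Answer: -275869775/7672 ≈ -35958.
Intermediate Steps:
m(b) = 315 (m(b) = -9*(-35) = 315)
(a + ((1/7672 - 8177) - 10487)) + m(180) = (-17609 + ((1/7672 - 8177) - 10487)) + 315 = (-17609 + (-62733943/7672 - 10487)) + 315 = (-17609 - 143190207/7672) + 315 = -278286455/7672 + 315 = -275869775/7672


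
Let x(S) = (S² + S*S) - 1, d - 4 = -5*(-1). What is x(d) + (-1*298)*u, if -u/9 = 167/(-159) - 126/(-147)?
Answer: -132479/371 ≈ -357.09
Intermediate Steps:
u = 645/371 (u = -9*(167/(-159) - 126/(-147)) = -9*(167*(-1/159) - 126*(-1/147)) = -9*(-167/159 + 6/7) = -9*(-215/1113) = 645/371 ≈ 1.7385)
d = 9 (d = 4 - 5*(-1) = 4 + 5 = 9)
x(S) = -1 + 2*S² (x(S) = (S² + S²) - 1 = 2*S² - 1 = -1 + 2*S²)
x(d) + (-1*298)*u = (-1 + 2*9²) - 1*298*(645/371) = (-1 + 2*81) - 298*645/371 = (-1 + 162) - 192210/371 = 161 - 192210/371 = -132479/371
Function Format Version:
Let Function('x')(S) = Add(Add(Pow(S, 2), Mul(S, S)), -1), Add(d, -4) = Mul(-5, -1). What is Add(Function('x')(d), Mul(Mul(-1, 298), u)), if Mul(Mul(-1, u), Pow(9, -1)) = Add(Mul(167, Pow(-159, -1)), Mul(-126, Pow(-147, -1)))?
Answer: Rational(-132479, 371) ≈ -357.09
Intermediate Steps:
u = Rational(645, 371) (u = Mul(-9, Add(Mul(167, Pow(-159, -1)), Mul(-126, Pow(-147, -1)))) = Mul(-9, Add(Mul(167, Rational(-1, 159)), Mul(-126, Rational(-1, 147)))) = Mul(-9, Add(Rational(-167, 159), Rational(6, 7))) = Mul(-9, Rational(-215, 1113)) = Rational(645, 371) ≈ 1.7385)
d = 9 (d = Add(4, Mul(-5, -1)) = Add(4, 5) = 9)
Function('x')(S) = Add(-1, Mul(2, Pow(S, 2))) (Function('x')(S) = Add(Add(Pow(S, 2), Pow(S, 2)), -1) = Add(Mul(2, Pow(S, 2)), -1) = Add(-1, Mul(2, Pow(S, 2))))
Add(Function('x')(d), Mul(Mul(-1, 298), u)) = Add(Add(-1, Mul(2, Pow(9, 2))), Mul(Mul(-1, 298), Rational(645, 371))) = Add(Add(-1, Mul(2, 81)), Mul(-298, Rational(645, 371))) = Add(Add(-1, 162), Rational(-192210, 371)) = Add(161, Rational(-192210, 371)) = Rational(-132479, 371)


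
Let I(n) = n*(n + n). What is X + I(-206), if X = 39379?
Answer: 124251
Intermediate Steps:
I(n) = 2*n**2 (I(n) = n*(2*n) = 2*n**2)
X + I(-206) = 39379 + 2*(-206)**2 = 39379 + 2*42436 = 39379 + 84872 = 124251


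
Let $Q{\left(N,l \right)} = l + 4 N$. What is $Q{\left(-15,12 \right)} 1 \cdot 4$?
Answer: $-192$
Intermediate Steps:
$Q{\left(-15,12 \right)} 1 \cdot 4 = \left(12 + 4 \left(-15\right)\right) 1 \cdot 4 = \left(12 - 60\right) 4 = \left(-48\right) 4 = -192$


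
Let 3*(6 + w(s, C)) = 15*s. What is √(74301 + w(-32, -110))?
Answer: √74135 ≈ 272.28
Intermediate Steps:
w(s, C) = -6 + 5*s (w(s, C) = -6 + (15*s)/3 = -6 + 5*s)
√(74301 + w(-32, -110)) = √(74301 + (-6 + 5*(-32))) = √(74301 + (-6 - 160)) = √(74301 - 166) = √74135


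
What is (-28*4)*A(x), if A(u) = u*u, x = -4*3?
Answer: -16128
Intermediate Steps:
x = -12
A(u) = u²
(-28*4)*A(x) = -28*4*(-12)² = -112*144 = -16128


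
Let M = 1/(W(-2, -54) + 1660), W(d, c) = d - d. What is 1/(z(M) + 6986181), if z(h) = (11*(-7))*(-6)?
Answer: 1/6986643 ≈ 1.4313e-7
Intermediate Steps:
W(d, c) = 0
M = 1/1660 (M = 1/(0 + 1660) = 1/1660 ≈ 0.00060241)
z(h) = 462 (z(h) = -77*(-6) = 462)
1/(z(M) + 6986181) = 1/(462 + 6986181) = 1/6986643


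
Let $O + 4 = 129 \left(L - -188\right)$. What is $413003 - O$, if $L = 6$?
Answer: $387981$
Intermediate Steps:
$O = 25022$ ($O = -4 + 129 \left(6 - -188\right) = -4 + 129 \left(6 + 188\right) = -4 + 129 \cdot 194 = -4 + 25026 = 25022$)
$413003 - O = 413003 - 25022 = 387981$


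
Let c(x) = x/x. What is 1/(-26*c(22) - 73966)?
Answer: -1/73992 ≈ -1.3515e-5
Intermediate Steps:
c(x) = 1
1/(-26*c(22) - 73966) = 1/(-26*1 - 73966) = 1/(-26 - 73966) = 1/(-73992) = -1/73992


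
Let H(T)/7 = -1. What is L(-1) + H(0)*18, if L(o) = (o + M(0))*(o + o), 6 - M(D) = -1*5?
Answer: -146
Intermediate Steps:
M(D) = 11 (M(D) = 6 - (-1)*5 = 6 - 1*(-5) = 6 + 5 = 11)
H(T) = -7 (H(T) = 7*(-1) = -7)
L(o) = 2*o*(11 + o) (L(o) = (o + 11)*(o + o) = (11 + o)*(2*o) = 2*o*(11 + o))
L(-1) + H(0)*18 = 2*(-1)*(11 - 1) - 7*18 = 2*(-1)*10 - 126 = -20 - 126 = -146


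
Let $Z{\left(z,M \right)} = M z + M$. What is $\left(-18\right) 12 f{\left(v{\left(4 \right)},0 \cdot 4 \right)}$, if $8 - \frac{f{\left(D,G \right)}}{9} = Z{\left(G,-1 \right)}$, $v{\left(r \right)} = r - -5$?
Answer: $-17496$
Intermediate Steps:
$v{\left(r \right)} = 5 + r$ ($v{\left(r \right)} = r + 5 = 5 + r$)
$Z{\left(z,M \right)} = M + M z$
$f{\left(D,G \right)} = 81 + 9 G$ ($f{\left(D,G \right)} = 72 - 9 \left(- (1 + G)\right) = 72 - 9 \left(-1 - G\right) = 72 + \left(9 + 9 G\right) = 81 + 9 G$)
$\left(-18\right) 12 f{\left(v{\left(4 \right)},0 \cdot 4 \right)} = \left(-18\right) 12 \left(81 + 9 \cdot 0 \cdot 4\right) = - 216 \left(81 + 9 \cdot 0\right) = - 216 \left(81 + 0\right) = \left(-216\right) 81 = -17496$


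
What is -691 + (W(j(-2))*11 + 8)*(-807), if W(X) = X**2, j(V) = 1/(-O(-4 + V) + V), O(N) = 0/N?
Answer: -37465/4 ≈ -9366.3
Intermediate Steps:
O(N) = 0
j(V) = 1/V (j(V) = 1/(-1*0 + V) = 1/(0 + V) = 1/V)
-691 + (W(j(-2))*11 + 8)*(-807) = -691 + ((1/(-2))**2*11 + 8)*(-807) = -691 + ((-1/2)**2*11 + 8)*(-807) = -691 + ((1/4)*11 + 8)*(-807) = -691 + (11/4 + 8)*(-807) = -691 + (43/4)*(-807) = -691 - 34701/4 = -37465/4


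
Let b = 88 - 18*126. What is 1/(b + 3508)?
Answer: 1/1328 ≈ 0.00075301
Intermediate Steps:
b = -2180 (b = 88 - 1*2268 = 88 - 2268 = -2180)
1/(b + 3508) = 1/(-2180 + 3508) = 1/1328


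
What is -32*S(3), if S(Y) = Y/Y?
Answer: -32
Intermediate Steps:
S(Y) = 1
-32*S(3) = -32*1 = -32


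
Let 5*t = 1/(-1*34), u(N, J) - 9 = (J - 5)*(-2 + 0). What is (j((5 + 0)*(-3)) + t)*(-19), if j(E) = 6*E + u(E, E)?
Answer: 132449/170 ≈ 779.11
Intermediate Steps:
u(N, J) = 19 - 2*J (u(N, J) = 9 + (J - 5)*(-2 + 0) = 9 + (-5 + J)*(-2) = 9 + (10 - 2*J) = 19 - 2*J)
j(E) = 19 + 4*E (j(E) = 6*E + (19 - 2*E) = 19 + 4*E)
t = -1/170 (t = 1/(5*((-1*34))) = (1/5)/(-34) = (1/5)*(-1/34) = -1/170 ≈ -0.0058824)
(j((5 + 0)*(-3)) + t)*(-19) = ((19 + 4*((5 + 0)*(-3))) - 1/170)*(-19) = ((19 + 4*(5*(-3))) - 1/170)*(-19) = ((19 + 4*(-15)) - 1/170)*(-19) = ((19 - 60) - 1/170)*(-19) = (-41 - 1/170)*(-19) = -6971/170*(-19) = 132449/170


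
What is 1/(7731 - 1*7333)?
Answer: 1/398 ≈ 0.0025126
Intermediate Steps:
1/(7731 - 1*7333) = 1/(7731 - 7333) = 1/398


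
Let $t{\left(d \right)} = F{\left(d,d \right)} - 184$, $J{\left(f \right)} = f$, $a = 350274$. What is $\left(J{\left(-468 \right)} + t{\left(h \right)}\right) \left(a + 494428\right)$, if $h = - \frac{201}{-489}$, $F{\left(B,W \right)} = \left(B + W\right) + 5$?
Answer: $- \frac{88969927554}{163} \approx -5.4583 \cdot 10^{8}$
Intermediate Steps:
$F{\left(B,W \right)} = 5 + B + W$
$h = \frac{67}{163}$ ($h = \left(-201\right) \left(- \frac{1}{489}\right) = \frac{67}{163} \approx 0.41104$)
$t{\left(d \right)} = -179 + 2 d$ ($t{\left(d \right)} = \left(5 + d + d\right) - 184 = \left(5 + 2 d\right) - 184 = -179 + 2 d$)
$\left(J{\left(-468 \right)} + t{\left(h \right)}\right) \left(a + 494428\right) = \left(-468 + \left(-179 + 2 \cdot \frac{67}{163}\right)\right) \left(350274 + 494428\right) = \left(-468 + \left(-179 + \frac{134}{163}\right)\right) 844702 = \left(-468 - \frac{29043}{163}\right) 844702 = \left(- \frac{105327}{163}\right) 844702 = - \frac{88969927554}{163}$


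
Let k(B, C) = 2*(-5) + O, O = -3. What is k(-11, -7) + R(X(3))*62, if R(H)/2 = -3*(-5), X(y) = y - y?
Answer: 1847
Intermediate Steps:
k(B, C) = -13 (k(B, C) = 2*(-5) - 3 = -10 - 3 = -13)
X(y) = 0
R(H) = 30 (R(H) = 2*(-3*(-5)) = 2*15 = 30)
k(-11, -7) + R(X(3))*62 = -13 + 30*62 = -13 + 1860 = 1847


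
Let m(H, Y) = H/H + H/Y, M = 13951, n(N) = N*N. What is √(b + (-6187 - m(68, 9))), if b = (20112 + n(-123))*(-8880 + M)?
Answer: √1608308239/3 ≈ 13368.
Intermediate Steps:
n(N) = N²
m(H, Y) = 1 + H/Y
b = 178707111 (b = (20112 + (-123)²)*(-8880 + 13951) = (20112 + 15129)*5071 = 35241*5071 = 178707111)
√(b + (-6187 - m(68, 9))) = √(178707111 + (-6187 - (68 + 9)/9)) = √(178707111 + (-6187 - 77/9)) = √(178707111 - 55760/9) = √(1608308239/9) = √1608308239/3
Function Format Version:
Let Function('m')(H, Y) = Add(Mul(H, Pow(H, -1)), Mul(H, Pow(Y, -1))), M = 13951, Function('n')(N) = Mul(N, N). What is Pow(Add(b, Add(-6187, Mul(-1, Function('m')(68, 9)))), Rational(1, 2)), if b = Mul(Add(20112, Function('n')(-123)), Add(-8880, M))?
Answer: Mul(Rational(1, 3), Pow(1608308239, Rational(1, 2))) ≈ 13368.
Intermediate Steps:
Function('n')(N) = Pow(N, 2)
Function('m')(H, Y) = Add(1, Mul(H, Pow(Y, -1)))
b = 178707111 (b = Mul(Add(20112, Pow(-123, 2)), Add(-8880, 13951)) = Mul(Add(20112, 15129), 5071) = Mul(35241, 5071) = 178707111)
Pow(Add(b, Add(-6187, Mul(-1, Function('m')(68, 9)))), Rational(1, 2)) = Pow(Add(178707111, Add(-6187, Mul(-1, Mul(Pow(9, -1), Add(68, 9))))), Rational(1, 2)) = Pow(Add(178707111, Add(-6187, Mul(-1, Mul(Rational(1, 9), 77)))), Rational(1, 2)) = Pow(Add(178707111, Add(-6187, Mul(-1, Rational(77, 9)))), Rational(1, 2)) = Pow(Add(178707111, Add(-6187, Rational(-77, 9))), Rational(1, 2)) = Pow(Add(178707111, Rational(-55760, 9)), Rational(1, 2)) = Pow(Rational(1608308239, 9), Rational(1, 2)) = Mul(Rational(1, 3), Pow(1608308239, Rational(1, 2)))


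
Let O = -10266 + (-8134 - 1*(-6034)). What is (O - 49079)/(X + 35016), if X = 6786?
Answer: -61445/41802 ≈ -1.4699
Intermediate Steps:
O = -12366 (O = -10266 + (-8134 + 6034) = -10266 - 2100 = -12366)
(O - 49079)/(X + 35016) = (-12366 - 49079)/(6786 + 35016) = -61445/41802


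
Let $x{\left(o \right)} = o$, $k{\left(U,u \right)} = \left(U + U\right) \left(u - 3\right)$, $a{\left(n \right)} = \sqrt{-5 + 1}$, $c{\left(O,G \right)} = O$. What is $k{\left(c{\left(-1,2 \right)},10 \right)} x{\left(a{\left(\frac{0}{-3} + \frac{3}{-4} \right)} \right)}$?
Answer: $- 28 i \approx - 28.0 i$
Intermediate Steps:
$a{\left(n \right)} = 2 i$ ($a{\left(n \right)} = \sqrt{-4} = 2 i$)
$k{\left(U,u \right)} = 2 U \left(-3 + u\right)$
$k{\left(c{\left(-1,2 \right)},10 \right)} x{\left(a{\left(\frac{0}{-3} + \frac{3}{-4} \right)} \right)} = 2 \left(-1\right) \left(-3 + 10\right) 2 i = 2 \left(-1\right) 7 \cdot 2 i = - 14 \cdot 2 i = - 28 i$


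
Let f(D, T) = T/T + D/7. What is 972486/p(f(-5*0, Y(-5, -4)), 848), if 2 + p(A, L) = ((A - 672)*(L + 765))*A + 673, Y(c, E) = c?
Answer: -486243/540826 ≈ -0.89907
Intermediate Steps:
f(D, T) = 1 + D/7 (f(D, T) = 1 + D*(1/7) = 1 + D/7)
p(A, L) = 671 + A*(-672 + A)*(765 + L) (p(A, L) = -2 + (((A - 672)*(L + 765))*A + 673) = -2 + (((-672 + A)*(765 + L))*A + 673) = -2 + (A*(-672 + A)*(765 + L) + 673) = -2 + (673 + A*(-672 + A)*(765 + L)) = 671 + A*(-672 + A)*(765 + L))
972486/p(f(-5*0, Y(-5, -4)), 848) = 972486/(671 - 514080*(1 + (-5*0)/7) + 765*(1 + (-5*0)/7)**2 + 848*(1 + (-5*0)/7)**2 - 672*(1 + (-5*0)/7)*848) = 972486/(671 - 514080*(1 + (1/7)*0) + 765*(1 + (1/7)*0)**2 + 848*(1 + (1/7)*0)**2 - 672*(1 + (1/7)*0)*848) = 972486/(671 - 514080*(1 + 0) + 765*(1 + 0)**2 + 848*(1 + 0)**2 - 672*(1 + 0)*848) = 972486/(671 - 514080*1 + 765*1**2 + 848*1**2 - 672*1*848) = 972486/(671 - 514080 + 765*1 + 848*1 - 569856) = 972486/(671 - 514080 + 765 + 848 - 569856) = 972486/(-1081652) = 972486*(-1/1081652) = -486243/540826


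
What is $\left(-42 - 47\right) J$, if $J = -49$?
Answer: $4361$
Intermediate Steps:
$\left(-42 - 47\right) J = \left(-42 - 47\right) \left(-49\right) = \left(-89\right) \left(-49\right) = 4361$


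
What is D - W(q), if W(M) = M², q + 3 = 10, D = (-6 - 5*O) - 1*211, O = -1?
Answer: -261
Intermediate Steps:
D = -212 (D = (-6 - 5*(-1)) - 1*211 = (-6 + 5) - 211 = -1 - 211 = -212)
q = 7 (q = -3 + 10 = 7)
D - W(q) = -212 - 1*7² = -212 - 1*49 = -212 - 49 = -261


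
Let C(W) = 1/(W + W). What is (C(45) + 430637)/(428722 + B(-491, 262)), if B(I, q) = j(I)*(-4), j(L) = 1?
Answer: 38757331/38584620 ≈ 1.0045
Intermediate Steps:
C(W) = 1/(2*W)
B(I, q) = -4 (B(I, q) = 1*(-4) = -4)
(C(45) + 430637)/(428722 + B(-491, 262)) = ((1/2)/45 + 430637)/(428722 - 4) = ((1/2)*(1/45) + 430637)/428718 = (1/90 + 430637)*(1/428718) = (38757331/90)*(1/428718) = 38757331/38584620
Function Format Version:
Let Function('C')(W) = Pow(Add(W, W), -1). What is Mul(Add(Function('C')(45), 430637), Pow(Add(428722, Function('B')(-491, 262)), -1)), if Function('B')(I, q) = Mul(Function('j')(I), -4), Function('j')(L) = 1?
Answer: Rational(38757331, 38584620) ≈ 1.0045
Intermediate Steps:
Function('C')(W) = Mul(Rational(1, 2), Pow(W, -1)) (Function('C')(W) = Pow(Mul(2, W), -1) = Mul(Rational(1, 2), Pow(W, -1)))
Function('B')(I, q) = -4 (Function('B')(I, q) = Mul(1, -4) = -4)
Mul(Add(Function('C')(45), 430637), Pow(Add(428722, Function('B')(-491, 262)), -1)) = Mul(Add(Mul(Rational(1, 2), Pow(45, -1)), 430637), Pow(Add(428722, -4), -1)) = Mul(Add(Mul(Rational(1, 2), Rational(1, 45)), 430637), Pow(428718, -1)) = Mul(Add(Rational(1, 90), 430637), Rational(1, 428718)) = Mul(Rational(38757331, 90), Rational(1, 428718)) = Rational(38757331, 38584620)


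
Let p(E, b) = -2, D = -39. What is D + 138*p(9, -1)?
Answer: -315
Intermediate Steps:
D + 138*p(9, -1) = -39 + 138*(-2) = -39 - 276 = -315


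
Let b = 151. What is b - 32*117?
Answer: -3593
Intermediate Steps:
b - 32*117 = 151 - 32*117 = 151 - 3744 = -3593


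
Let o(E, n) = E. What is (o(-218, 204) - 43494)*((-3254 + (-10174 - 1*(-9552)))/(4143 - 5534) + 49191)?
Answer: -2991149083584/1391 ≈ -2.1504e+9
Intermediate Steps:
(o(-218, 204) - 43494)*((-3254 + (-10174 - 1*(-9552)))/(4143 - 5534) + 49191) = (-218 - 43494)*((-3254 + (-10174 - 1*(-9552)))/(4143 - 5534) + 49191) = -43712*((-3254 + (-10174 + 9552))/(-1391) + 49191) = -43712*((-3254 - 622)*(-1/1391) + 49191) = -43712*(-3876*(-1/1391) + 49191) = -43712*(3876/1391 + 49191) = -43712*68428557/1391 = -2991149083584/1391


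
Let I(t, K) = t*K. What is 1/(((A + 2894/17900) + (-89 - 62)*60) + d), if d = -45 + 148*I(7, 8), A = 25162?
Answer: 8950/217889197 ≈ 4.1076e-5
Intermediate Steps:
I(t, K) = K*t
d = 8243 (d = -45 + 148*(8*7) = -45 + 148*56 = -45 + 8288 = 8243)
1/(((A + 2894/17900) + (-89 - 62)*60) + d) = 1/(((25162 + 2894/17900) + (-89 - 62)*60) + 8243) = 1/(((25162 + 2894*(1/17900)) - 151*60) + 8243) = 1/(((25162 + 1447/8950) - 9060) + 8243) = 1/((225201347/8950 - 9060) + 8243) = 1/(144114347/8950 + 8243) = 1/(217889197/8950) = 8950/217889197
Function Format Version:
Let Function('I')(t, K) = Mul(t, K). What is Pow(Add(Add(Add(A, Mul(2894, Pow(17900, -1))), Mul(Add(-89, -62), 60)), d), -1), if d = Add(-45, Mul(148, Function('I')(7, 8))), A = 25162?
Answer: Rational(8950, 217889197) ≈ 4.1076e-5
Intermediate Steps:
Function('I')(t, K) = Mul(K, t)
d = 8243 (d = Add(-45, Mul(148, Mul(8, 7))) = Add(-45, Mul(148, 56)) = Add(-45, 8288) = 8243)
Pow(Add(Add(Add(A, Mul(2894, Pow(17900, -1))), Mul(Add(-89, -62), 60)), d), -1) = Pow(Add(Add(Add(25162, Mul(2894, Pow(17900, -1))), Mul(Add(-89, -62), 60)), 8243), -1) = Pow(Add(Add(Add(25162, Mul(2894, Rational(1, 17900))), Mul(-151, 60)), 8243), -1) = Pow(Add(Add(Add(25162, Rational(1447, 8950)), -9060), 8243), -1) = Pow(Add(Add(Rational(225201347, 8950), -9060), 8243), -1) = Pow(Add(Rational(144114347, 8950), 8243), -1) = Pow(Rational(217889197, 8950), -1) = Rational(8950, 217889197)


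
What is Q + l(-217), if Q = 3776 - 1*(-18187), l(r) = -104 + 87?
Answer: 21946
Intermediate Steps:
l(r) = -17
Q = 21963 (Q = 3776 + 18187 = 21963)
Q + l(-217) = 21963 - 17 = 21946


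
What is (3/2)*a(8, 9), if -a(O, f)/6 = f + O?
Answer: -153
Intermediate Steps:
a(O, f) = -6*O - 6*f (a(O, f) = -6*(f + O) = -6*(O + f) = -6*O - 6*f)
(3/2)*a(8, 9) = (3/2)*(-6*8 - 6*9) = (3*(½))*(-48 - 54) = (3/2)*(-102) = -153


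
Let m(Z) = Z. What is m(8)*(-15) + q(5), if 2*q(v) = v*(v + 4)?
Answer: -195/2 ≈ -97.500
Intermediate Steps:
q(v) = v*(4 + v)/2 (q(v) = (v*(v + 4))/2 = (v*(4 + v))/2 = v*(4 + v)/2)
m(8)*(-15) + q(5) = 8*(-15) + (½)*5*(4 + 5) = -120 + (½)*5*9 = -120 + 45/2 = -195/2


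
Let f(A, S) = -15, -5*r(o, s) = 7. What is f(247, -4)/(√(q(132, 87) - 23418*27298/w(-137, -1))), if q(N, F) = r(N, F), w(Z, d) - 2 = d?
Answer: 15*I*√15981614135/3196322827 ≈ 0.00059327*I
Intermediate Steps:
r(o, s) = -7/5 (r(o, s) = -⅕*7 = -7/5)
w(Z, d) = 2 + d
q(N, F) = -7/5
f(247, -4)/(√(q(132, 87) - 23418*27298/w(-137, -1))) = -15/√(-7/5 - 23418*27298/(2 - 1)) = -15/√(-7/5 - 23418/(1*(1/27298))) = -15/√(-7/5 - 23418/1/27298) = -15/√(-7/5 - 23418*27298) = -15/√(-7/5 - 639264564) = -15*(-I*√15981614135/3196322827) = -(-15)*I*√15981614135/3196322827 = 15*I*√15981614135/3196322827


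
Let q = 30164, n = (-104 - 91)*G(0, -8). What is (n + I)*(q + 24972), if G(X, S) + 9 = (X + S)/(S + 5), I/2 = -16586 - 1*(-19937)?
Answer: 437614432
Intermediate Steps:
I = 6702 (I = 2*(-16586 - 1*(-19937)) = 2*(-16586 + 19937) = 2*3351 = 6702)
G(X, S) = -9 + (S + X)/(5 + S) (G(X, S) = -9 + (X + S)/(S + 5) = -9 + (S + X)/(5 + S))
n = 1235 (n = (-104 - 91)*((-45 + 0 - 8*(-8))/(5 - 8)) = -195*(-45 + 0 + 64)/(-3) = -(-65)*19 = -195*(-19/3) = 1235)
(n + I)*(q + 24972) = (1235 + 6702)*(30164 + 24972) = 7937*55136 = 437614432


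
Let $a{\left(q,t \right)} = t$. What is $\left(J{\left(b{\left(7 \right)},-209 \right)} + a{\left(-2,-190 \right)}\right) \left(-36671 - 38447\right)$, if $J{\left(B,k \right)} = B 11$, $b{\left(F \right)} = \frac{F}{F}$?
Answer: $13446122$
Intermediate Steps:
$b{\left(F \right)} = 1$
$J{\left(B,k \right)} = 11 B$
$\left(J{\left(b{\left(7 \right)},-209 \right)} + a{\left(-2,-190 \right)}\right) \left(-36671 - 38447\right) = \left(11 \cdot 1 - 190\right) \left(-36671 - 38447\right) = \left(11 - 190\right) \left(-75118\right) = \left(-179\right) \left(-75118\right) = 13446122$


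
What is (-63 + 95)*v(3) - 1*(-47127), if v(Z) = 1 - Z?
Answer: 47063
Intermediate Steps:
(-63 + 95)*v(3) - 1*(-47127) = (-63 + 95)*(1 - 1*3) - 1*(-47127) = 32*(1 - 3) + 47127 = 32*(-2) + 47127 = -64 + 47127 = 47063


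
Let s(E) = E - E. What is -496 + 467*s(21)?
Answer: -496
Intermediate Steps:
s(E) = 0
-496 + 467*s(21) = -496 + 467*0 = -496 + 0 = -496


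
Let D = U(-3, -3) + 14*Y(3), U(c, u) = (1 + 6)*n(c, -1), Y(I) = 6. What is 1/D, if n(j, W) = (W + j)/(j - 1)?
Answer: 1/91 ≈ 0.010989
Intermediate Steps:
n(j, W) = (W + j)/(-1 + j)
U(c, u) = 7 (U(c, u) = (1 + 6)*((-1 + c)/(-1 + c)) = 7*1 = 7)
D = 91 (D = 7 + 14*6 = 7 + 84 = 91)
1/D = 1/91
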